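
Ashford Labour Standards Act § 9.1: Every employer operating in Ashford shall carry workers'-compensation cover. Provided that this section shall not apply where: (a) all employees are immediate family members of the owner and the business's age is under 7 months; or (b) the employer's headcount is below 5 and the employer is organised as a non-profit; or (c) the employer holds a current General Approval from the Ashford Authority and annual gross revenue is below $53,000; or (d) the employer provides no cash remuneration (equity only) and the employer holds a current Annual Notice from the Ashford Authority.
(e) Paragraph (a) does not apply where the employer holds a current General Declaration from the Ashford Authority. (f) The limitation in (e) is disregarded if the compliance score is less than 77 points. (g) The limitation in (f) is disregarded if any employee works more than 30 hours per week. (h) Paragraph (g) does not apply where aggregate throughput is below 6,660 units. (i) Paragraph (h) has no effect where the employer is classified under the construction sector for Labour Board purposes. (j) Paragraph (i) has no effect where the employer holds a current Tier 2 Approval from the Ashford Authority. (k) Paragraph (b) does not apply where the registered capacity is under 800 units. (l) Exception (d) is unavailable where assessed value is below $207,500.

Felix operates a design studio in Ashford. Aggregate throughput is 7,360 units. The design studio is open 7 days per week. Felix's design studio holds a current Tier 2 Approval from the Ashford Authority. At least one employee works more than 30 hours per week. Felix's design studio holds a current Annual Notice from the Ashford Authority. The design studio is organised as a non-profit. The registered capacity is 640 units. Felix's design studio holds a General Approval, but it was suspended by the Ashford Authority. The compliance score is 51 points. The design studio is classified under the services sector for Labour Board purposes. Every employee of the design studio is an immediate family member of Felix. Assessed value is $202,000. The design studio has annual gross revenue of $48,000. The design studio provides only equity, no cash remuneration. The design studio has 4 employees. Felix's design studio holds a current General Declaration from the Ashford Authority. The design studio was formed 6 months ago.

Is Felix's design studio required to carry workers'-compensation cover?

Yes — Felix's design studio must carry workers'-compensation cover.

Exception (a)'s conditions are all satisfied: every employee is an immediate family member; the business's age is 6 months, under the 7 months limit. But: (e) operates — a current General Declaration is held. (f) would limit (e) — the compliance score is 51 points, less than the 77 points limit — but (g) sets (f) aside: (g) operates against (f): at least one employee exceeds 30 hours/week. (h), which would lift (g), is not triggered — aggregate throughput is 7,360 units, not below 6,660 units. (a) is therefore removed.
All of (b)'s requirements are met (the employer's headcount is 4, below the 5 limit; the employer is a non-profit). But applying paragraph (k): (k) operates against (b): the registered capacity is 640 units, under the 800 units limit. So (b) is unavailable.
Exception (c) does not apply: there is no General Approval in force.
Exception (d)'s conditions are all satisfied: remuneration is equity-only; a current Annual Notice is held. Turning to paragraph (l): (l) operates against (d): assessed value is $202,000, below the $207,500 limit. So (d) is unavailable.
None of the exceptions is available; § 9.1 applies in full.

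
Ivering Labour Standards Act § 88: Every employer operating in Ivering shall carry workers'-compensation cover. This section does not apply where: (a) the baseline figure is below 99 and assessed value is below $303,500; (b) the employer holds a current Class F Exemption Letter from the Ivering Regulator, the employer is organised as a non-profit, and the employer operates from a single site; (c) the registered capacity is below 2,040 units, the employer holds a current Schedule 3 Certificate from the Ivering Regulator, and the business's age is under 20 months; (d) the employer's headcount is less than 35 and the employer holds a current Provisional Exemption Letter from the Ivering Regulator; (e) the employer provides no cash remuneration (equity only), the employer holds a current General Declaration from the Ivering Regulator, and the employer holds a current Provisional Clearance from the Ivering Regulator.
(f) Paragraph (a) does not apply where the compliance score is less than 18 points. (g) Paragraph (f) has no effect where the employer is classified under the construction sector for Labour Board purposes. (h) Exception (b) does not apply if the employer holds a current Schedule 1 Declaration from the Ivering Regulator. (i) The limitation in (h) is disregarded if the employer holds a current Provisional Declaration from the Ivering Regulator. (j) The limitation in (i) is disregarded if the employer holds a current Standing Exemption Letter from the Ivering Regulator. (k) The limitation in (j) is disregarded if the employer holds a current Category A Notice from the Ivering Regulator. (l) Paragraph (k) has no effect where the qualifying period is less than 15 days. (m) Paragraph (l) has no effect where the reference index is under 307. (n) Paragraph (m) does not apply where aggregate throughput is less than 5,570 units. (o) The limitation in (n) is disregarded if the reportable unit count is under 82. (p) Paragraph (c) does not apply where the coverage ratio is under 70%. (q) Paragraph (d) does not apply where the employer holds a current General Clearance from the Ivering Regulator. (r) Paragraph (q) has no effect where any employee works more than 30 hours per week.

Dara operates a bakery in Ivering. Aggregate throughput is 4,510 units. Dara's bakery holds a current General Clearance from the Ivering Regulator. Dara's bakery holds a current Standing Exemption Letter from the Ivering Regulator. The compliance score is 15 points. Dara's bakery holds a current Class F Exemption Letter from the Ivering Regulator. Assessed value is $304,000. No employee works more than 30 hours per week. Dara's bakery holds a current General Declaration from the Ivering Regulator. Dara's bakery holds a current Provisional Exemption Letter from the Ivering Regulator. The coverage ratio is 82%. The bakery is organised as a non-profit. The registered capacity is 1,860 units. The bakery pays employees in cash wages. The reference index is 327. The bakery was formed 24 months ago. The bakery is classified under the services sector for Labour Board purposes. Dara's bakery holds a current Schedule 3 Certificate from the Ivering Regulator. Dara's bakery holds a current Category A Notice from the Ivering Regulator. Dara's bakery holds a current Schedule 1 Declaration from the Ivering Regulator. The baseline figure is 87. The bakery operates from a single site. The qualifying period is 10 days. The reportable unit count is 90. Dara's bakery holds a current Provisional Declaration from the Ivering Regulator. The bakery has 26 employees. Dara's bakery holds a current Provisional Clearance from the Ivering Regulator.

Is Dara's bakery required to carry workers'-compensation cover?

Exception (a) requires that assessed value is below $303,500; but assessed value is $304,000, not below $303,500, so (a) is unavailable.
Exception (b)'s conditions are all satisfied: a current Class F Exemption Letter is held; the employer is a non-profit; the employer operates from a single site. But applying paragraphs (h)–(o): (h) is triggered — a current Schedule 1 Declaration is held. (i) would limit (h) — a current Provisional Declaration is held — but (j) sets (i) aside: (j) operates against (i): a current Standing Exemption Letter is held. (k) would limit (j) — a current Category A Notice is held — but (l) sets (k) aside: (l) is triggered — the qualifying period is 10 days, less than the 15 days limit. (m) is not engaged (the reference index is 327, not under 307), so (l) stands. Exception (b) does not apply.
Exception (c) does not apply: the business's age is 24 months, not under 20 months.
Exception (d) is satisfied on its face — the employer's headcount is 26, less than the 35 limit; a current Provisional Exemption Letter is held. However, paragraphs (q)–(r) must be considered: (q) operates — a current General Clearance is held. (r), which would lift (q), is not engaged — no employee exceeds 30 hours/week. (d) is therefore removed.
Exception (e) requires that the employer provides no cash remuneration (equity only); but employees are paid cash wages, so (e) is unavailable.
Every exception is unavailable, so the rule governs.

Yes — Dara's bakery must carry workers'-compensation cover.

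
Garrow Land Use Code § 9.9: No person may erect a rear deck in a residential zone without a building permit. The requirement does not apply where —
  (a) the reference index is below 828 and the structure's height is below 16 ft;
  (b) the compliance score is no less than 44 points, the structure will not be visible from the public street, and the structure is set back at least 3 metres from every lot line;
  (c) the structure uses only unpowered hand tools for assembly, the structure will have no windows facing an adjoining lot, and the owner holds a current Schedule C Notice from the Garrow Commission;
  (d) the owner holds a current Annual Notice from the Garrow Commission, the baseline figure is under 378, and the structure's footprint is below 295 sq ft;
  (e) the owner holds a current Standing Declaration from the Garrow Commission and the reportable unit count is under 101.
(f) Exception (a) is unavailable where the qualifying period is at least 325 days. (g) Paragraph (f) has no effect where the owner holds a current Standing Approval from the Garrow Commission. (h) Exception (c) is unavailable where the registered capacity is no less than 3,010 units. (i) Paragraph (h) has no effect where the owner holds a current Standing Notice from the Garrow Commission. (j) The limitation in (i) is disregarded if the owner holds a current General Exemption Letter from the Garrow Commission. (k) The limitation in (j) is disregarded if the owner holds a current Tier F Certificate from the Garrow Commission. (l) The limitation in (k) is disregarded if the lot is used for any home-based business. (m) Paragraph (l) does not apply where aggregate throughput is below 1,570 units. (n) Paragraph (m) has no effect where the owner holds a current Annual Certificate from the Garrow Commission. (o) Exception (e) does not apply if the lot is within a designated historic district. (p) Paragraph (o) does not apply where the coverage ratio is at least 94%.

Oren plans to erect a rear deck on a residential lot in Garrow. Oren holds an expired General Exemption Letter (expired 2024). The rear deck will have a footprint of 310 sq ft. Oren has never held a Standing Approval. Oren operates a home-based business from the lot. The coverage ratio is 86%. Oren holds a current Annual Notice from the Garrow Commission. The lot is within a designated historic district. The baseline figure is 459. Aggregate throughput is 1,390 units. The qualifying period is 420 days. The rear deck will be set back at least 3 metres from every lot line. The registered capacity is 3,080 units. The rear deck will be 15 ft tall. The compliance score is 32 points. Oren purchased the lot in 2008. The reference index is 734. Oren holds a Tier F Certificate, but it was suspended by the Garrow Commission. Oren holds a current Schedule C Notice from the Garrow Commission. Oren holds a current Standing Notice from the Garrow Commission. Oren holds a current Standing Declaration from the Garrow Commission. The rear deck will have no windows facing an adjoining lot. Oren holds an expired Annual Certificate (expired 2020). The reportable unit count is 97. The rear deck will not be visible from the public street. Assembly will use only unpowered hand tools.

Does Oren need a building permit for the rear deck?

No — exception (c) applies; Oren does not need a building permit.

Exception (a) is satisfied on its face — the reference index is 734, below the 828 limit; the structure's height is 15 ft, below the 16 ft limit. Turning to paragraphs (f)–(g): (f) operates against (a): the qualifying period is 420 days, meeting the 325 days threshold. (g), which would lift (f), does not operate here — there is no Standing Approval in force. (a) is therefore removed.
Exception (b) does not apply: the compliance score is 32 points, short of 44 points.
All of (c)'s requirements are met (assembly uses only hand tools; no windows face an adjoining lot; a current Schedule C Notice is held). As to paragraphs (h)–(n): (h) operates (the registered capacity is 3,080 units, meeting the 3,010 units threshold), but is overridden by (i): (i) operates against (h): a current Standing Notice is held. (j) is inapplicable (no current General Exemption Letter is held), so (i) stands. (c) remains available.
Exception (d) fails — the baseline figure is 459, not under 378.
Exception (e) is satisfied on its face — a current Standing Declaration is held; the reportable unit count is 97, under the 101 limit. However, paragraphs (o)–(p) must be considered: (o) operates against (e): the lot is in a historic district. (p), which would lift (o), does not operate here — the coverage ratio is 86%, short of 94%. (e) is therefore removed.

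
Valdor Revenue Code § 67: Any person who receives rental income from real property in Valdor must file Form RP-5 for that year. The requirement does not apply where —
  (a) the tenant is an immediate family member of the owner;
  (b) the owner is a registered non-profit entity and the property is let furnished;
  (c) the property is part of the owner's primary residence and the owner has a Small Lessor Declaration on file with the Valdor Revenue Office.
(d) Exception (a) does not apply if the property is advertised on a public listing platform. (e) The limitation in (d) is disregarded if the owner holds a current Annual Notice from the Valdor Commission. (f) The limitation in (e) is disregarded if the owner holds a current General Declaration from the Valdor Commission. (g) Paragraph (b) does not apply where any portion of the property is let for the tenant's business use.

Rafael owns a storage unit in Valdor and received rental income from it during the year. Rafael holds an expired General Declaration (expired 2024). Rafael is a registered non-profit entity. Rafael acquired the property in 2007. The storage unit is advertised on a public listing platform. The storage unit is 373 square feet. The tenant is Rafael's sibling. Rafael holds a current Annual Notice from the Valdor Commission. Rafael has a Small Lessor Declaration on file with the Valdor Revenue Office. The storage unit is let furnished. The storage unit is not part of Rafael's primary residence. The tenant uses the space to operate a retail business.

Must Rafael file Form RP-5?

Exception (a) is satisfied on its face — the tenant is an immediate family member. Under paragraphs (d)–(f): (d) would limit (a) — the property is publicly advertised — but (e) sets (d) aside: (e) applies — a current Annual Notice is held. (f) is not engaged (no current General Declaration is held), so (e) stands. Exception (a) stands.
Exception (b): Rafael is a registered non-profit; the property is let furnished — every condition holds. However, paragraph (g) must be considered: (g) operates — the space is let for business use. (b) is therefore removed.
Exception (c) requires that the property is part of the owner's primary residence; but the storage unit is not part of the primary residence, so (c) is unavailable.

No — exception (a) applies; Rafael is not required to file Form RP-5.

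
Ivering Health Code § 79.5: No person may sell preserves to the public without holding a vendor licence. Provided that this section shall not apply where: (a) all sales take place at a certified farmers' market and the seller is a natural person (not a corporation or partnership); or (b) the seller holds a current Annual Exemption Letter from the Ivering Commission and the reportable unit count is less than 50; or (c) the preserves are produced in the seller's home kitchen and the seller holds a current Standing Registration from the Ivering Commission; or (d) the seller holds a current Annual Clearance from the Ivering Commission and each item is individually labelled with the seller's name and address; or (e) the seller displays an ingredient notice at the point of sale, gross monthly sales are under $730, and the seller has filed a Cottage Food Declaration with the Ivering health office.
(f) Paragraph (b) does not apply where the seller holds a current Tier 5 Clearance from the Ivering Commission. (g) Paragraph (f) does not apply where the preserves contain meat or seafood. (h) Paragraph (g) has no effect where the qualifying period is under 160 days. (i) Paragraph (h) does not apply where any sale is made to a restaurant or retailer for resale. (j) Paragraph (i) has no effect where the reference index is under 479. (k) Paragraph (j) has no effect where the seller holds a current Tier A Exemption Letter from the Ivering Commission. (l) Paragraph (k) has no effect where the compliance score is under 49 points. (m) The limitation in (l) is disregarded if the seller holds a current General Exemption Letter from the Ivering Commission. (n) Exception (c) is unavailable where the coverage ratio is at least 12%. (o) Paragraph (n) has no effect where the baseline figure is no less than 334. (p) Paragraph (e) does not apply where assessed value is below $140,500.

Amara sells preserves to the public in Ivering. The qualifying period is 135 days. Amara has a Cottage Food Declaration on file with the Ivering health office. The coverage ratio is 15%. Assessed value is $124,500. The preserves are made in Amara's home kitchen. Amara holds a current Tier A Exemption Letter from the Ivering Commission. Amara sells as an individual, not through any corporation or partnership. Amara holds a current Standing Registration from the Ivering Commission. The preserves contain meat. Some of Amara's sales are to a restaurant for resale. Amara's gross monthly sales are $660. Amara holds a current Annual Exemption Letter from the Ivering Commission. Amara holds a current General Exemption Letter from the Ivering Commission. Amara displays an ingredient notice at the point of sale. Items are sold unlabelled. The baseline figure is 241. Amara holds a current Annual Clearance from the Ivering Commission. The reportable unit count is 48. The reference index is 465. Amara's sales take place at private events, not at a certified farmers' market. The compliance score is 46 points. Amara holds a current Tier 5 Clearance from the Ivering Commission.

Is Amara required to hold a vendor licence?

Exception (a) requires that all sales take place at a certified farmers' market; but sales are at private events, not a certified farmers' market, so (a) is unavailable.
All of (b)'s requirements are met (a current Annual Exemption Letter is held; the reportable unit count is 48, less than the 50 limit). Applying paragraphs (f)–(m): (f) would limit (b) — a current Tier 5 Clearance is held — but (g) sets (f) aside: (g) operates against (f): the preserves contain meat. (h) is triggered (the qualifying period is 135 days, under the 160 days limit), but is itself disapplied by (i): (i) operates against (h): some sales are to a restaurant for resale. (j) would limit (i) — the reference index is 465, under the 479 limit — but (k) sets (j) aside: (k) is engaged — a current Tier A Exemption Letter is held. (l) would limit (k) — the compliance score is 46 points, under the 49 points limit — but (m) sets (l) aside: (m) operates against (l): a current General Exemption Letter is held. Exception (b) stands.
Exception (c): the preserves are home-kitchen produced; a current Standing Registration is held — every condition holds. But: (n) is engaged — the coverage ratio is 15%, meeting the 12% threshold. (o) is not triggered (the baseline figure is 241, short of 334), so (n) stands. So (c) is unavailable.
Exception (d) does not apply: items are sold unlabelled.
Exception (e): an ingredient notice is displayed; gross monthly sales are $660, under the $730 limit; a Cottage Food Declaration is on file — every condition holds. Turning to paragraph (p): (p) is triggered — assessed value is $124,500, below the $140,500 limit. So (e) is unavailable.

No — exception (b) applies; Amara is not required to hold a vendor licence.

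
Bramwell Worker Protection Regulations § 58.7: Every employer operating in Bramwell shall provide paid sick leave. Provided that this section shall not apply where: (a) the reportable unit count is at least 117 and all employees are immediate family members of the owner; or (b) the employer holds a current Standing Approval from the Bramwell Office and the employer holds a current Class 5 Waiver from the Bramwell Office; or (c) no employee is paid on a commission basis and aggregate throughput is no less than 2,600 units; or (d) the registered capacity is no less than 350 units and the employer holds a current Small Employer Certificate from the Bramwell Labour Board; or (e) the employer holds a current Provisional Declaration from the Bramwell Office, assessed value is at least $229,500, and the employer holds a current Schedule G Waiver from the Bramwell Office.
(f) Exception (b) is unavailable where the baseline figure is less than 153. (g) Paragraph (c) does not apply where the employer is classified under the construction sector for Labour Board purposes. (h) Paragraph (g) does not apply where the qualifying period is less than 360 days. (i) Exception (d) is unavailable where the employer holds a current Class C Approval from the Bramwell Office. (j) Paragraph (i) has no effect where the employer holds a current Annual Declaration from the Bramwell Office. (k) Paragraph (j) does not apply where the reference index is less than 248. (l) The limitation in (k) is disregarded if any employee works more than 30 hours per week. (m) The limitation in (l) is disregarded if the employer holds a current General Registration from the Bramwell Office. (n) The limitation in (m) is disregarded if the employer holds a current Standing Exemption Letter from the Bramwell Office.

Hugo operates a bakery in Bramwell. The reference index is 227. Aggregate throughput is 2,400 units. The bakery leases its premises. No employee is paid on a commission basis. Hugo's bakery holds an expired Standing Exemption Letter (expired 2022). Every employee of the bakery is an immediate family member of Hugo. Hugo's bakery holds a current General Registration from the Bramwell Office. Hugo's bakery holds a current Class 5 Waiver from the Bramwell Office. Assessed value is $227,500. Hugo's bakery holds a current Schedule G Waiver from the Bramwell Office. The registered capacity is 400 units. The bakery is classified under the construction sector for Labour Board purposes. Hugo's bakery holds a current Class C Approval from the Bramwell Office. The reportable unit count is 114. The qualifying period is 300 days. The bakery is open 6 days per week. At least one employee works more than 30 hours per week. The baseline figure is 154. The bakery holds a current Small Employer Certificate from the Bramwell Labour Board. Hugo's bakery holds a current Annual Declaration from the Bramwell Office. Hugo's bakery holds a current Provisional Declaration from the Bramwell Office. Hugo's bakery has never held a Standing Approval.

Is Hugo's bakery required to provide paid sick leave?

Exception (a) requires that the reportable unit count is at least 117; but the reportable unit count is 114, short of 117, so (a) is unavailable.
Exception (b) does not apply: the Standing Approval is not current.
Exception (c) requires that aggregate throughput is no less than 2,600 units; but aggregate throughput is 2,400 units, short of 2,600 units, so (c) is unavailable.
Exception (d)'s conditions are all satisfied: the registered capacity is 400 units, meeting the 350 units threshold; a current Small Employer Certificate is held. Turning to paragraphs (i)–(n): (i) operates against (d): a current Class C Approval is held. (j) would limit (i) — a current Annual Declaration is held — but (k) sets (j) aside: (k) operates against (j): the reference index is 227, less than the 248 limit. (l) would limit (k) — at least one employee exceeds 30 hours/week — but (m) sets (l) aside: (m) applies — a current General Registration is held. (n) is inapplicable (the Standing Exemption Letter is not current), so (m) stands. So (d) is unavailable.
Exception (e) fails — assessed value is $227,500, short of $229,500.
Every exception is unavailable, so the rule governs.

Yes — Hugo's bakery must provide paid sick leave.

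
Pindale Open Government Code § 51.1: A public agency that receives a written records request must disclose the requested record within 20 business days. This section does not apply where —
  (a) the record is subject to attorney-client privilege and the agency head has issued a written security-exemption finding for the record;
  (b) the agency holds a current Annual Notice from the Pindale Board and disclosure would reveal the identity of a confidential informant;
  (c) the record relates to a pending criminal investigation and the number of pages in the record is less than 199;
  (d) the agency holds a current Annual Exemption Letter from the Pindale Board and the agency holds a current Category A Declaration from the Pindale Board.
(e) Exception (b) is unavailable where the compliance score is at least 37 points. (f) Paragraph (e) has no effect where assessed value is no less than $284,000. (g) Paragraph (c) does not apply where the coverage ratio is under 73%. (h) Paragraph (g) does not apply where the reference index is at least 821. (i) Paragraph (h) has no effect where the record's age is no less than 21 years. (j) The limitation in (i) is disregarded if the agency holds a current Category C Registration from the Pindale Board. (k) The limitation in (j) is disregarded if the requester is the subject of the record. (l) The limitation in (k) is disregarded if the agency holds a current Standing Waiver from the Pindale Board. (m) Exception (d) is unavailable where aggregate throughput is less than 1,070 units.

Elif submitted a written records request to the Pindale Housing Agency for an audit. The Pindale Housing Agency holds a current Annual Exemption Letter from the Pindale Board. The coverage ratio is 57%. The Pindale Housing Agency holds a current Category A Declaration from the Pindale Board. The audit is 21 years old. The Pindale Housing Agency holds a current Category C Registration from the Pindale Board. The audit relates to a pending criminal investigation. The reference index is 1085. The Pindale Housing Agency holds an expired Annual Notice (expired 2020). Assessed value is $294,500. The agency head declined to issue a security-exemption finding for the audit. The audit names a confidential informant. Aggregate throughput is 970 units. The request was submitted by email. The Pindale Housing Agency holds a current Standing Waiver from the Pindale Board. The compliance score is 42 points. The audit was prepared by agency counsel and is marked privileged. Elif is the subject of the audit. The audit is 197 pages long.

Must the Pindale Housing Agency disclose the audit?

Exception (a) does not apply: the agency head declined to issue a security-exemption finding.
Exception (b) fails — the Annual Notice is not current.
All of (c)'s requirements are met (the audit relates to a pending investigation; the number of pages in the record is 197, less than the 199 limit). Considering the limiting provisions: (g) would limit (c) — the coverage ratio is 57%, under the 73% limit — but (h) sets (g) aside: (h) operates against (g): the reference index is 1,085, meeting the 821 threshold. (i) is engaged (the record's age is 21 years, meeting the 21 years threshold), but is set aside by (j): (j) is triggered — a current Category C Registration is held. (k) would limit (j) — Elif is the subject of the audit — but (l) sets (k) aside: (l) operates against (k): a current Standing Waiver is held. (c) remains available.
Exception (d) is satisfied on its face — a current Annual Exemption Letter is held; a current Category A Declaration is held. But applying paragraph (m): (m) is triggered — aggregate throughput is 970 units, less than the 1,070 units limit. Exception (d) does not apply.

No — exception (c) applies; the Pindale Housing Agency is not required to disclose the audit.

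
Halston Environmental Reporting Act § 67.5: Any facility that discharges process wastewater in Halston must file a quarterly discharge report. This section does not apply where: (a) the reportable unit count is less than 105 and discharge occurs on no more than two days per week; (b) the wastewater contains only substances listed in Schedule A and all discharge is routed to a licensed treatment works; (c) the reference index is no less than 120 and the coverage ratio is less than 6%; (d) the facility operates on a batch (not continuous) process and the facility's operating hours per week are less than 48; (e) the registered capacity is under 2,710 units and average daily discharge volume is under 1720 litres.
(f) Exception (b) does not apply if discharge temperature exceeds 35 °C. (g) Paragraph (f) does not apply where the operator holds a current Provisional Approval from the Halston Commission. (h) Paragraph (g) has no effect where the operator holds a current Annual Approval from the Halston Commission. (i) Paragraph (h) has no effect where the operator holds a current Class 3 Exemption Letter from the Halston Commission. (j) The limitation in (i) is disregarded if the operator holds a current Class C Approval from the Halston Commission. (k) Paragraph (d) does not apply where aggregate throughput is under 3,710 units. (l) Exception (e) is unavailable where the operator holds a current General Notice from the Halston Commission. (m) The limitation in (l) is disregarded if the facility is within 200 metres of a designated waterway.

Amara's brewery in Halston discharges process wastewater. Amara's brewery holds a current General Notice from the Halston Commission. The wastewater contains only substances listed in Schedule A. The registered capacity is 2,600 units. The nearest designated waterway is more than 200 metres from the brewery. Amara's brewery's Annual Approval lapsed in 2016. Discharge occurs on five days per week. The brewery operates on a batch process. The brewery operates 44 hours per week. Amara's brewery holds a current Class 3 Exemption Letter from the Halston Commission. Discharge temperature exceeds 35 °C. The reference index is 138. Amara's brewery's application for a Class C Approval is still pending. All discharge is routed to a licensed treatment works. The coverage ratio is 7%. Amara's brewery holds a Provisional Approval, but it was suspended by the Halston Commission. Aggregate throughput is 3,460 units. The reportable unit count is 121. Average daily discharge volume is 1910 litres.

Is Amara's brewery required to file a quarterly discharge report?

Yes — Amara's brewery must file a quarterly discharge report.

Exception (a) fails — the reportable unit count is 121, not less than 105.
Exception (b): the wastewater is Schedule-A-only; discharge is routed to a licensed treatment works — every condition holds. But: (f) operates against (b): discharge temperature exceeds 35 °C. (g) is inapplicable (there is no Provisional Approval in force), so (f) stands. Exception (b) does not apply.
Exception (c) does not apply: the coverage ratio is 7%, not less than 6%.
Exception (d): the facility operates on a batch process; the facility's operating hours per week are 44, less than the 48 limit — every condition holds. However, paragraph (k) must be considered: (k) operates against (d): aggregate throughput is 3,460 units, under the 3,710 units limit. (d) is therefore removed.
Exception (e) fails — average daily discharge volume is 1910 litres, not under 1720 litres.
Every exception is unavailable, so the rule governs.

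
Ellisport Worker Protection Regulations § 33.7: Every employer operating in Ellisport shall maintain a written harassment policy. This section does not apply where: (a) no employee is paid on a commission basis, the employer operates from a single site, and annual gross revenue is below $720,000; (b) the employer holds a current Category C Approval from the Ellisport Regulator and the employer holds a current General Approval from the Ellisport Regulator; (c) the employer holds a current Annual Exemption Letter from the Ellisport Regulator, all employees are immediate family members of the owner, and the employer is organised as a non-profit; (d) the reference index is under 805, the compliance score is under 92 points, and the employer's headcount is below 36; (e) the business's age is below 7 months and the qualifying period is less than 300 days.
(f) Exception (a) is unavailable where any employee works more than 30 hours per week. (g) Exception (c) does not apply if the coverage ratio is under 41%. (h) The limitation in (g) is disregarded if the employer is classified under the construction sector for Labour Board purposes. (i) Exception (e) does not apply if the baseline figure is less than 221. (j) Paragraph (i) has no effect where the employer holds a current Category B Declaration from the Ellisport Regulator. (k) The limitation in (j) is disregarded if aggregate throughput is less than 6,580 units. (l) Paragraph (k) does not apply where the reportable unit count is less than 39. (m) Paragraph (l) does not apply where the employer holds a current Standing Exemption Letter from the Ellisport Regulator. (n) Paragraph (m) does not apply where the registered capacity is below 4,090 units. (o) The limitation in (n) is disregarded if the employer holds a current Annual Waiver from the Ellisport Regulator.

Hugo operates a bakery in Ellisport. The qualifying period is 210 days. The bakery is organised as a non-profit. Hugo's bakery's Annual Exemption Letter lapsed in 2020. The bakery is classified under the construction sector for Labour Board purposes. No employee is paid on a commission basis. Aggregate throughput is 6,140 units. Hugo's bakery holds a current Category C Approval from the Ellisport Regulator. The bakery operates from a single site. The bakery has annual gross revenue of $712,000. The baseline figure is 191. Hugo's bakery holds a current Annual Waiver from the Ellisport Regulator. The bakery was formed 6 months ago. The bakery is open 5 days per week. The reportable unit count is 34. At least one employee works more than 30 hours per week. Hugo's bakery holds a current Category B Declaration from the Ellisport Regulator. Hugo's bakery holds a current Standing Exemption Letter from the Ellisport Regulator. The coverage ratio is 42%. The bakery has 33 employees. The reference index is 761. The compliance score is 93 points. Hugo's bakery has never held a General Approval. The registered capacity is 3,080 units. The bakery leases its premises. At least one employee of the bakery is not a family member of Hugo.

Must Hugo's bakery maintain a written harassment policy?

Exception (a): no employee is paid on commission; the employer operates from a single site; annual gross revenue is $712,000, below the $720,000 limit — every condition holds. But: (f) operates against (a): at least one employee exceeds 30 hours/week. Exception (a) does not apply.
Exception (b) does not apply: the General Approval is not current.
Exception (c) fails — there is no Annual Exemption Letter in force.
Exception (d) requires that the compliance score is under 92 points; but the compliance score is 93 points, not under 92 points, so (d) is unavailable.
Exception (e)'s conditions are all satisfied: the business's age is 6 months, below the 7 months limit; the qualifying period is 210 days, less than the 300 days limit. But: (i) operates against (e): the baseline figure is 191, less than the 221 limit. (j) would limit (i) — a current Category B Declaration is held — but (k) sets (j) aside: (k) applies — aggregate throughput is 6,140 units, less than the 6,580 units limit. (l) would limit (k) — the reportable unit count is 34, less than the 39 limit — but (m) sets (l) aside: (m) operates against (l): a current Standing Exemption Letter is held. (n) operates (the registered capacity is 3,080 units, below the 4,090 units limit), but is displaced by (o): (o) operates against (n): a current Annual Waiver is held. So (e) is unavailable.
No exception applies. The general rule governs.

Yes — Hugo's bakery must maintain a written harassment policy.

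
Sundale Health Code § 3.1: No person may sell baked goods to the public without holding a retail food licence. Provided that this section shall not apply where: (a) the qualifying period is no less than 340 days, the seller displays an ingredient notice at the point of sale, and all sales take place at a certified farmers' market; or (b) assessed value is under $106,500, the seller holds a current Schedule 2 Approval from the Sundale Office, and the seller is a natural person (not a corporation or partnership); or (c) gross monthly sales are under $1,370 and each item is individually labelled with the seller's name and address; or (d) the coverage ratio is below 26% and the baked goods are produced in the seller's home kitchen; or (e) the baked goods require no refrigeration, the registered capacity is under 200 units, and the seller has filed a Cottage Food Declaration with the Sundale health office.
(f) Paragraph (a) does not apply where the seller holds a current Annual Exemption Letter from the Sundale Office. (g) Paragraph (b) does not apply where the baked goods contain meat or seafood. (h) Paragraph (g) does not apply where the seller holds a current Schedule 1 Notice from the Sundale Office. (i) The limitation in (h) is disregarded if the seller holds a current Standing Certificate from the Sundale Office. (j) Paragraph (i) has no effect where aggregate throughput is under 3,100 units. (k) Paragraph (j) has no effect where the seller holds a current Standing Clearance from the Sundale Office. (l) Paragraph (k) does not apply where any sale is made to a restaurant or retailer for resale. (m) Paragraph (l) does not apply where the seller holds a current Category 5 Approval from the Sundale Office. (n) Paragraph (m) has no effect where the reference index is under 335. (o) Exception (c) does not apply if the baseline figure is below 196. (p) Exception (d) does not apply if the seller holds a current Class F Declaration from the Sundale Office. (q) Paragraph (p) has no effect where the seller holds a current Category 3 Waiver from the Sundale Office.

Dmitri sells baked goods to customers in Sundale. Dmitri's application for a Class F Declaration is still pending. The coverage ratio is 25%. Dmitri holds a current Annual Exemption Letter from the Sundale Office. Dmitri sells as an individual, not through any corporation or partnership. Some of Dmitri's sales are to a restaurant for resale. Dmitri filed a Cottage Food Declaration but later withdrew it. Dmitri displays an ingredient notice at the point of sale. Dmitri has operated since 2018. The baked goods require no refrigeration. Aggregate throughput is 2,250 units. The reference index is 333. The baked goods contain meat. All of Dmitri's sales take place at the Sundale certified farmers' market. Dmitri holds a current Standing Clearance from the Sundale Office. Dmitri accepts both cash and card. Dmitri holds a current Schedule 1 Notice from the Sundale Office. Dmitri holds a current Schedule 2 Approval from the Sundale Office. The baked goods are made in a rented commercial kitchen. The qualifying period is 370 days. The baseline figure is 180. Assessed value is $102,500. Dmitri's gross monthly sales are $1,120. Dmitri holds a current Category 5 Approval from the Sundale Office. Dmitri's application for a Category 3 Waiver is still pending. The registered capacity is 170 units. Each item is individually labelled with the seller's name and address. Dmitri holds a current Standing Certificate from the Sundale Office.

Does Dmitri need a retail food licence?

Exception (a): the qualifying period is 370 days, meeting the 340 days threshold; an ingredient notice is displayed; all sales are at a certified farmers' market — every condition holds. However, paragraph (f) must be considered: (f) is engaged — a current Annual Exemption Letter is held. Exception (a) does not apply.
Exception (b)'s conditions are all satisfied: assessed value is $102,500, under the $106,500 limit; a current Schedule 2 Approval is held; the seller is a natural person. Under paragraphs (g)–(n): (g) is triggered (the baked goods contain meat), but yields to (h): (h) is engaged — a current Schedule 1 Notice is held. (i) applies (a current Standing Certificate is held), but is set aside by (j): (j) operates against (i): aggregate throughput is 2,250 units, under the 3,100 units limit. (k) would limit (j) — a current Standing Clearance is held — but (l) sets (k) aside: (l) applies — some sales are to a restaurant for resale. (m) would limit (l) — a current Category 5 Approval is held — but (n) sets (m) aside: (n) operates against (m): the reference index is 333, under the 335 limit. So (b) applies.
Exception (c)'s conditions are all satisfied: gross monthly sales are $1,120, under the $1,370 limit; items are individually labelled. However, paragraph (o) must be considered: (o) operates against (c): the baseline figure is 180, below the 196 limit. (c) is therefore removed.
Exception (d) fails — the baked goods are made in a commercial kitchen, not a home kitchen.
Exception (e) requires that the seller has filed a Cottage Food Declaration with the Sundale health office; but the Cottage Food Declaration was withdrawn, so (e) is unavailable.

No — exception (b) applies; Dmitri is not required to hold a retail food licence.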